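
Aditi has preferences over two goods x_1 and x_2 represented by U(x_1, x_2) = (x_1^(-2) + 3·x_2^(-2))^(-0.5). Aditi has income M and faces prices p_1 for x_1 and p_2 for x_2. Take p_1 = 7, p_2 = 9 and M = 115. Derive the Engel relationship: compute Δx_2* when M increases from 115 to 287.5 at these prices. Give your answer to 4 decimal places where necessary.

Δx_2* = 12.0818

MRS = MU_x_1/MU_x_2 = (1/3)·(x_2/x_1)^(3). Set equal to p_1/p_2.
Hence x_2/x_1 = (3·p_1/p_2)^(1/(3)), i.e. raised to the 1/3 power.
Substitute x_2 = (x_2/x_1)·x_1 into the budget: x_1* = M/(p_1 + p_2·(x_2/x_1)).
Numerically x_2/x_1 = 1.326352, so x_1* = 115/(7 + 9·1.326352) = 6.0727 and x_2* = 1.326352·6.0727 = 8.0546.
At M' = 287.5: x_2* = 20.1364. Change: 20.1364 − 8.0546 = 12.0818.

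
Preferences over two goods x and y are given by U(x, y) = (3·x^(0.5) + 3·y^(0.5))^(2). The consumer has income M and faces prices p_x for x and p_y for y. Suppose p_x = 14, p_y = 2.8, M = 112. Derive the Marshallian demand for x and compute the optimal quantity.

MU_x ∝ 3·x^(-0.5), MU_y ∝ 3·y^(-0.5), so MRS = (y/x)^(0.5) = p_x/p_y.
Hence y/x = (p_x/p_y)^(1/(0.5)), i.e. raised to the 2 power.
With the ratio pinned down, the budget gives x* = M/(p_x + p_y·(y/x)) and y* = (y/x)·x*.
Numerically y/x = 25, so x* = 112/(14 + 2.8·25) = 1.3333.

x* = 1.3333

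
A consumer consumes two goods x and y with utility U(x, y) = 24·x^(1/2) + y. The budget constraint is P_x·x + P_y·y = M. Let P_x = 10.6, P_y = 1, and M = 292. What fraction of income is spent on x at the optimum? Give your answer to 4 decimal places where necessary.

share on x = 0.0465

Utility is quasi-linear in y; the FOC for x is 12/√x = P_x/P_y.
Solve: √x = 12·P_y/P_x, so x*(P_x,P_y) = (12·P_y/P_x)², and y* = (M − P_x·x*)/P_y.
Plugging in: x* = (12·1/10.6)² = 1.2816, y* = 278.4151.
Expenditure on x: 10.6·1.2816 = 13.5849; share = 0.0465.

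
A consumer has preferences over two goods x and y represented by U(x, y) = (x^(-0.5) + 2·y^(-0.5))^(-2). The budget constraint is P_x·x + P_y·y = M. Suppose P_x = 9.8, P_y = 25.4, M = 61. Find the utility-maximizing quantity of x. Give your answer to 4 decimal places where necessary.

Substitute y = (y/x)·x into the budget: x* = M/(P_x + P_y·(y/x)).
Numerically y/x = 0.841295, so x* = 61/(9.8 + 25.4·0.841295) = 1.9571.

x* = 1.9571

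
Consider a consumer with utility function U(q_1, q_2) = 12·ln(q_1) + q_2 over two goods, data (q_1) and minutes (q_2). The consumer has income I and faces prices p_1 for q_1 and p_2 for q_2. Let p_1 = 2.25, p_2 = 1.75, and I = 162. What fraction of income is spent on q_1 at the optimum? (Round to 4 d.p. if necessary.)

MU_q_1 = 12/q_1, MU_q_2 = 1. Tangency: 12/q_1 = p_1/p_2.
So q_1*(p_1,p_2) = 12·p_2/p_1, independent of income; and q_2* = (I − 12·p_2)/p_2.
At the given prices: q_1* = 12·1.75/2.25 = 9.3333, and q_2* = 80.5714.
Expenditure on q_1: 2.25·9.3333 = 21; share = 0.1296.

share on q_1 = 0.1296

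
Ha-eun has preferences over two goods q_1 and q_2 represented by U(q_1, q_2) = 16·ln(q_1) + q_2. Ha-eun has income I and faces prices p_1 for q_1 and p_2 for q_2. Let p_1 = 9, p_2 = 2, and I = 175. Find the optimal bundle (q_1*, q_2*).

At the given prices: q_1* = 16·2/9 = 3.5556, and q_2* = 71.5.

q_1* = 3.5556, q_2* = 71.5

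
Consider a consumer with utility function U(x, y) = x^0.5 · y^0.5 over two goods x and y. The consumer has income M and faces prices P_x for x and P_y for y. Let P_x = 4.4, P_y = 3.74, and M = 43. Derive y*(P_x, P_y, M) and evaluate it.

Demand: x*(P_x,P_y,M) = 0.5·M/P_x and y* = 0.5·M/P_y.
At P_x=4.4, P_y=3.74, M=43: y* = 0.5·43/3.74 = 5.7487.

y* = 5.7487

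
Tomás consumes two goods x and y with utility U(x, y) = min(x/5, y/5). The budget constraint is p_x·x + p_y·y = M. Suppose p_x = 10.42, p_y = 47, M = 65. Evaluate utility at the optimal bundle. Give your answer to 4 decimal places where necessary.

Leontief preferences: the optimum is at the kink where x/5 = y/5, i.e. y = x.
Budget: p_x·x + p_y·x = M, so (5·p_x + 5·p_y)·x = 5·M.
Demand: x*(p_x,p_y,M) = 5·M/(5·p_x + 5·p_y), y* = 5·M/(5·p_x + 5·p_y).
Here 5·10.42 + 5·47 = 287.1, giving x* = 1.132 and y* = 1.132.
Utility at the optimum: U(1.132, 1.132) = 0.2264.

V = 0.2264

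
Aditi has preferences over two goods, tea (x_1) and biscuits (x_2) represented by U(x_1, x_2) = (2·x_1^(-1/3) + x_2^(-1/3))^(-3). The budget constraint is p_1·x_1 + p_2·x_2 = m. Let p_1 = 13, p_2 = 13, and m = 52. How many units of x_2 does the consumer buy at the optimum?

MRS = MU_x_1/MU_x_2 = 2·(x_2/x_1)^(4/3). Set equal to p_1/p_2.
Hence x_2/x_1 = ((1/2)·p_1/p_2)^(1/(4/3)), i.e. raised to the 0.75 power.
Substitute x_2 = (x_2/x_1)·x_1 into the budget: x_1* = m/(p_1 + p_2·(x_2/x_1)).
Numerically x_2/x_1 = 0.594604, so x_1* = 52/(13 + 13·0.594604) = 2.5085 and x_2* = 0.594604·2.5085 = 1.4915.

x_2* = 1.4915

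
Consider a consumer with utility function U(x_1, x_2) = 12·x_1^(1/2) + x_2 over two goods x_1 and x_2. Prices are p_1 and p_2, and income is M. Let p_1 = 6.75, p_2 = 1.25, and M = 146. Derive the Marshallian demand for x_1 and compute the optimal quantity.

Solve: √x_1 = 6·p_2/p_1, so x_1*(p_1,p_2) = (6·p_2/p_1)², and x_2* = (M − p_1·x_1*)/p_2.
Plugging in: x_1* = (6·1.25/6.75)² = 1.2346.

x_1* = 1.2346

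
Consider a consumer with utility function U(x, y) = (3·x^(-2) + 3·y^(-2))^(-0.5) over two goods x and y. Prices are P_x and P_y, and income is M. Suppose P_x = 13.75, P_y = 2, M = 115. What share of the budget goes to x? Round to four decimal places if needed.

From the CES first-order condition, (y/x)^(3) = P_x/P_y.
Hence y/x = (P_x/P_y)^(1/(3)), i.e. raised to the 1/3 power.
With the ratio pinned down, the budget gives x* = M/(P_x + P_y·(y/x)) and y* = (y/x)·x*.
Numerically y/x = 1.901476, so x* = 115/(13.75 + 2·1.901476) = 6.5516 and y* = 1.901476·6.5516 = 12.4577.
Expenditure on x: 13.75·6.5516 = 90.0846; share = 0.7833.

share on x = 0.7833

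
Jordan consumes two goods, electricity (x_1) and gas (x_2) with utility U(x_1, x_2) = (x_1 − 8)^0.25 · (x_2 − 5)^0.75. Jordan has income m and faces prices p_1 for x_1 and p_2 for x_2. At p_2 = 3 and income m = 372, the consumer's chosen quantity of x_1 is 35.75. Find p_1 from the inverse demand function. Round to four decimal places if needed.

p_1 = 3

Let x_1' = x_1−8, x_2' = x_2−5. MRS = (1/3)·x_2'/x_1' = p_1/p_2.
Substituting into the budget: x_1* = 8 + 0.25·(m − 8·p_1 − 5·p_2)/p_1, and x_2* = 5 + 0.75·(…)/p_2.
Set x_1* = 35.75 in the demand function and solve for p_1: p_1 = 3.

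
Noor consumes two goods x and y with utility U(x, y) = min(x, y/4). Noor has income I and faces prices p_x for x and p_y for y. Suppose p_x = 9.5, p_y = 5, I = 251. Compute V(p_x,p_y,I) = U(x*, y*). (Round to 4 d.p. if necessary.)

V = 8.5085

With perfect complements, no substitution: consume in ratio x:y = 1:4.
Budget: p_x·x + p_y·4·x = I, so (p_x + 4·p_y)·x = I.
Demand: x*(p_x,p_y,I) = I/(p_x + 4·p_y), y* = 4·I/(p_x + 4·p_y).
Here 9.5 + 4·5 = 29.5, giving x* = 8.5085 and y* = 34.0339.
Utility at the optimum: U(8.5085, 34.0339) = 8.5085.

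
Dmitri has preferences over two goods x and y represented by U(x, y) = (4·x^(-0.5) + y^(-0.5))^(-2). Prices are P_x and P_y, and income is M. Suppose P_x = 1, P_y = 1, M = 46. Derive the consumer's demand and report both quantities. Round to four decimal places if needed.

MU_x ∝ 4·x^(-1.5), MU_y ∝ y^(-1.5), so MRS = 4·(y/x)^(1.5) = P_x/P_y.
Hence y/x = ((1/4)·P_x/P_y)^(1/(1.5)), i.e. raised to the 2/3 power.
With the ratio pinned down, the budget gives x* = M/(P_x + P_y·(y/x)) and y* = (y/x)·x*.
Numerically y/x = 0.39685, so x* = 46/(1 + 1·0.39685) = 32.9312 and y* = 0.39685·32.9312 = 13.0688.

x* = 32.9312, y* = 13.0688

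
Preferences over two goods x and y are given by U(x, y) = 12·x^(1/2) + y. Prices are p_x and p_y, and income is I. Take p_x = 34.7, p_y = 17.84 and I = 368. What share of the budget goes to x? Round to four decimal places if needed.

Utility is quasi-linear in y; the FOC for x is 6/√x = p_x/p_y.
Thus x* = (6·p_y/p_x)² — independent of I — with the rest of income spent on y.
Plugging in: x* = (6·17.84/34.7)² = 9.5155, y* = 2.1194.
Expenditure on x: 34.7·9.5155 = 330.1891; share = 0.8973.

share on x = 0.8973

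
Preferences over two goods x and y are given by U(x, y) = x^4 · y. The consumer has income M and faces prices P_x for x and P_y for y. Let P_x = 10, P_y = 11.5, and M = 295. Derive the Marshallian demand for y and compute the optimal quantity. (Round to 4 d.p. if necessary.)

y* = 5.1304

Tangency: MRS = 4·y/x = P_x/P_y.
So 4·P_y·y = P_x·x; combined with the budget, a share 0.8 of income goes to x.
Demand: x*(P_x,P_y,M) = 0.8·M/P_x and y* = 0.2·M/P_y.
At P_x=10, P_y=11.5, M=295: y* = 0.2·295/11.5 = 5.1304.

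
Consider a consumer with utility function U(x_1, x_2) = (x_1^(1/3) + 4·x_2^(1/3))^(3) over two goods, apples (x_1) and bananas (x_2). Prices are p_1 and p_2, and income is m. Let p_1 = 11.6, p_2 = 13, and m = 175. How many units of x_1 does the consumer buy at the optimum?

x_1* = 1.763

From the CES first-order condition, (1/4)·(x_2/x_1)^(2/3) = p_1/p_2.
Hence x_2/x_1 = (4·p_1/p_2)^(1/(2/3)), i.e. raised to the 1.5 power.
Substitute x_2 = (x_2/x_1)·x_1 into the budget: x_1* = m/(p_1 + p_2·(x_2/x_1)).
Numerically x_2/x_1 = 6.743136, so x_1* = 175/(11.6 + 13·6.743136) = 1.763.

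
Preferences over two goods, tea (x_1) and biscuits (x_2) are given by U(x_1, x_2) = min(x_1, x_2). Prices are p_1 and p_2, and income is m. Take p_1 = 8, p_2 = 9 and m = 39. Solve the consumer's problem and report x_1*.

Leontief preferences: the optimum is at the kink where x_1/1 = x_2/1, i.e. x_2 = x_1.
Budget: p_1·x_1 + p_2·x_1 = m, so (p_1 + p_2)·x_1 = m.
Demand: x_1*(p_1,p_2,m) = m/(p_1 + p_2), x_2* = m/(p_1 + p_2).
Here 8 + 9 = 17, giving x_1* = 2.2941.

x_1* = 2.2941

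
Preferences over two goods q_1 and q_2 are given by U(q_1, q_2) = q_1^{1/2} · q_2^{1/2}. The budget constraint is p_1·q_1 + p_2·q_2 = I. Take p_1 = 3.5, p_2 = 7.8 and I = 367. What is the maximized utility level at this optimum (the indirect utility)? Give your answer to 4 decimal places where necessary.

Tangency: MRS = q_2/q_1 = p_1/p_2.
So 0.5·p_2·q_2 = 0.5·p_1·q_1; combined with the budget, a share 0.5 of income goes to q_1.
Demand: q_1*(p_1,p_2,I) = 0.5·I/p_1 and q_2* = 0.5·I/p_2.
At p_1=3.5, p_2=7.8, I=367: q_1* = 0.5·367/3.5 = 52.4286, q_2* = 23.5256.
Utility at the optimum: U(52.4286, 23.5256) = 35.12.

V = 35.12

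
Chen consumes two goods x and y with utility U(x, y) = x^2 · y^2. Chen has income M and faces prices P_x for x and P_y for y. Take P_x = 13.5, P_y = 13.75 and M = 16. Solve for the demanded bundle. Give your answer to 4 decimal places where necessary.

x* = 0.5926, y* = 0.5818

MU_x/MU_y = (2·y)/(2·x); tangency sets this equal to P_x/P_y.
Rearranging, P_y·y = P_x·x. Substituting into the budget gives P_x·x·(1 + 1) = M.
Demand: x*(P_x,P_y,M) = 0.5·M/P_x and y* = 0.5·M/P_y.
At P_x=13.5, P_y=13.75, M=16: x* = 0.5·16/13.5 = 0.5926, y* = 0.5818.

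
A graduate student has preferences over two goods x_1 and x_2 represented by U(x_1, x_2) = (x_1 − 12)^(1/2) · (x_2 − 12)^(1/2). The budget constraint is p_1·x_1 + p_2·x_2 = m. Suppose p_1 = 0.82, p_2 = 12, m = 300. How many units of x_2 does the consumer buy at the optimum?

x_2* = 18.09

Substituting into the budget: x_1* = 12 + 0.5·(m − 12·p_1 − 12·p_2)/p_1, and x_2* = 12 + 0.5·(…)/p_2.
Discretionary income = 300 − 12·0.82 − 12·12 = 146.16; x_2* = 12 + 0.5·146.16/12 = 18.09.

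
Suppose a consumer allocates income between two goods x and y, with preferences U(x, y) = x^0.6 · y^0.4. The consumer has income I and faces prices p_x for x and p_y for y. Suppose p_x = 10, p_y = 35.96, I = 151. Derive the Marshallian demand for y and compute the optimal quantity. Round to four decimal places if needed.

y* = 1.6796

Tangency: MRS = (3/2)·y/x = p_x/p_y.
So 0.6·p_y·y = 0.4·p_x·x; combined with the budget, a share 0.6 of income goes to x.
Demand: x*(p_x,p_y,I) = 0.6·I/p_x and y* = 0.4·I/p_y.
At p_x=10, p_y=35.96, I=151: y* = 0.4·151/35.96 = 1.6796.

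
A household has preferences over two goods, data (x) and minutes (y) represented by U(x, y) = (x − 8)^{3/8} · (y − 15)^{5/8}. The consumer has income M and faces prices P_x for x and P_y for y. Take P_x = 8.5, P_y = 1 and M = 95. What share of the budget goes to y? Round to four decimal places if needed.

share on y = 0.2368

This is Cobb-Douglas in (x−8, y−15): tangency gives 0.375·P_y·(y−15) = 0.625·P_x·(x−8).
Substituting into the budget: x* = 8 + 0.375·(M − 8·P_x − 15·P_y)/P_x, and y* = 15 + 0.625·(…)/P_y.
Discretionary income = 95 − 8·8.5 − 15·1 = 12; x* = 8 + 0.375·12/8.5 = 8.5294; y* = 15 + 0.625·12/1 = 22.5.
Expenditure on y: 1·22.5 = 22.5; share = 0.2368.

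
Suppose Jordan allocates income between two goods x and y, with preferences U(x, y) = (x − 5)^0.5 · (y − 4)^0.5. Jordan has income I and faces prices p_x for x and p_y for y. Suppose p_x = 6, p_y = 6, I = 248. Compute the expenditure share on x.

This is Cobb-Douglas in (x−5, y−4): tangency gives 0.5·p_y·(y−4) = 0.5·p_x·(x−5).
After buying the subsistence bundle (5, 4), a share 0.5 of the remaining income goes to x: x* = 5 + 0.5·(I − 5p_x − 4p_y)/p_x.
Discretionary income = 248 − 5·6 − 4·6 = 194; x* = 5 + 0.5·194/6 = 21.1667; y* = 4 + 0.5·194/6 = 20.1667.
Expenditure on x: 6·21.1667 = 127; share = 0.5121.

share on x = 0.5121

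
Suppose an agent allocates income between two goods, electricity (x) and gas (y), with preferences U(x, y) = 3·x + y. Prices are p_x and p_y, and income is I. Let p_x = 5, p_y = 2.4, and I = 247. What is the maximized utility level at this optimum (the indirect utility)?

V = 148.2

Linear utility — the consumer picks whichever good has higher MU/price: 3/5 = 0.6 vs 1/2.4 = 0.4167.
x gives more utility per dollar, so spend all income on x: x* = I/p_x, y* = 0.
Numerically: x* = 49.4, y* = 0.
Utility at the optimum: U(49.4, 0) = 148.2.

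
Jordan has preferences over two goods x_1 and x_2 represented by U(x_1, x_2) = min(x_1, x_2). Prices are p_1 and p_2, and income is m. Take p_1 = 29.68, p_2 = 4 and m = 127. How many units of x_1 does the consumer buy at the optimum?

x_1* = 3.7708

Leontief preferences: the optimum is at the kink where x_1/1 = x_2/1, i.e. x_2 = x_1.
Budget: p_1·x_1 + p_2·x_1 = m, so (p_1 + p_2)·x_1 = m.
Demand: x_1*(p_1,p_2,m) = m/(p_1 + p_2), x_2* = m/(p_1 + p_2).
Here 29.68 + 4 = 33.68, giving x_1* = 3.7708.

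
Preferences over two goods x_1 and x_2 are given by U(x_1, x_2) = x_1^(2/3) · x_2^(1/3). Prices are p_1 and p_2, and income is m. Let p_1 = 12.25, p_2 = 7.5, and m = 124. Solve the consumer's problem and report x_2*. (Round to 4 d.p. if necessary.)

x_2* = 5.5111

Tangency: MRS = 2·x_2/x_1 = p_1/p_2.
So 2/3·p_2·x_2 = 1/3·p_1·x_1; combined with the budget, a share 2/3 of income goes to x_1.
Demand: x_1*(p_1,p_2,m) = 2/3·m/p_1 and x_2* = 1/3·m/p_2.
At p_1=12.25, p_2=7.5, m=124: x_2* = 1/3·124/7.5 = 5.5111.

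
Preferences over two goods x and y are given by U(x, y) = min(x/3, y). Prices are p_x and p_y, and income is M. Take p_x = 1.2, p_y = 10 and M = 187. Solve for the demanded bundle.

x* = 41.25, y* = 13.75

With perfect complements, no substitution: consume in ratio x:y = 3:1.
Budget: p_x·x + p_y·(1/3)·x = M, so (3·p_x + p_y)·x = 3·M.
Demand: x*(p_x,p_y,M) = 3·M/(3·p_x + p_y), y* = M/(3·p_x + p_y).
Here 3·1.2 + 10 = 13.6, giving x* = 41.25 and y* = 13.75.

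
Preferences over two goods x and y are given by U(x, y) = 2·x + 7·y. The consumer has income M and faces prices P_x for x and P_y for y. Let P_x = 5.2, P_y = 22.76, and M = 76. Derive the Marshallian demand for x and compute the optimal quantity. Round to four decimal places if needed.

Linear utility — the consumer picks whichever good has higher MU/price: 2/5.2 = 0.3846 vs 7/22.76 = 0.3076.
x gives more utility per dollar, so spend all income on x: x* = M/P_x, y* = 0.
Numerically: x* = 14.6154, y* = 0.

x* = 14.6154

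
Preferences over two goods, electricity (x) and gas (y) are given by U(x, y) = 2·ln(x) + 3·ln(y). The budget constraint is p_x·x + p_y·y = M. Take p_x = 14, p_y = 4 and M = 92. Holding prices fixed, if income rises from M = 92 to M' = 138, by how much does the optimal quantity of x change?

Δx* = 1.3143

Tangency: MRS = (2/3)·y/x = p_x/p_y.
Rearranging, p_y·y = (3/2)·p_x·x. Substituting into the budget gives p_x·x·(1 + (3/2)) = M.
Demand: x*(p_x,p_y,M) = 0.4·M/p_x and y* = 0.6·M/p_y.
At p_x=14, p_y=4, M=92: x* = 0.4·92/14 = 2.6286.
At M' = 138: x* = 3.9429. Change: 3.9429 − 2.6286 = 1.3143.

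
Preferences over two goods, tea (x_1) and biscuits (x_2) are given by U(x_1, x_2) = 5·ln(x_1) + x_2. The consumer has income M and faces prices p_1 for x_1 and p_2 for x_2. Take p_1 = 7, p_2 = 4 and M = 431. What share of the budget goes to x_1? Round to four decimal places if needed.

MU_x_1 = 5/x_1, MU_x_2 = 1. Tangency: 5/x_1 = p_1/p_2.
So x_1*(p_1,p_2) = 5·p_2/p_1, independent of income; and x_2* = (M − 5·p_2)/p_2.
At the given prices: x_1* = 5·4/7 = 2.8571, and x_2* = 102.75.
Expenditure on x_1: 7·2.8571 = 20; share = 0.0464.

share on x_1 = 0.0464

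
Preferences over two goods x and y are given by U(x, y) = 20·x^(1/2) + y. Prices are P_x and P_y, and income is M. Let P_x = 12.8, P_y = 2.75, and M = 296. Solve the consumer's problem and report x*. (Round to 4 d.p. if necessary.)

x* = 4.6158

Set MRS = P_x/P_y: 10·x^(−1/2) = P_x/P_y.
Thus x* = (10·P_y/P_x)² — independent of M — with the rest of income spent on y.
Plugging in: x* = (10·2.75/12.8)² = 4.6158.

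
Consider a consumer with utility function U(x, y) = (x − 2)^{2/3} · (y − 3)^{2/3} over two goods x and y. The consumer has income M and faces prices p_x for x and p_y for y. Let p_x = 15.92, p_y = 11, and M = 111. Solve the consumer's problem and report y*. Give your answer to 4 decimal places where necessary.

MRS = (y−3)/(x−2). Tangency with p_x/p_y gives y−3 = (p_x/p_y)·(x−2).
Substituting into the budget: x* = 2 + 0.5·(M − 2·p_x − 3·p_y)/p_x, and y* = 3 + 0.5·(…)/p_y.
Discretionary income = 111 − 2·15.92 − 3·11 = 46.16; y* = 3 + 0.5·46.16/11 = 5.0982.

y* = 5.0982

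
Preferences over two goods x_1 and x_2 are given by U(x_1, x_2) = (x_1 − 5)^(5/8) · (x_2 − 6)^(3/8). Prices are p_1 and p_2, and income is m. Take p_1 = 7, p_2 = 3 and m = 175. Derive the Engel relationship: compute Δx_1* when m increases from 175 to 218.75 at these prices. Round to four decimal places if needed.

MRS = (5/3)·(x_2−6)/(x_1−5). Tangency with p_1/p_2 gives x_2−6 = (3/5)·(p_1/p_2)·(x_1−5).
Substituting into the budget: x_1* = 5 + 0.625·(m − 5·p_1 − 6·p_2)/p_1, and x_2* = 6 + 0.375·(…)/p_2.
Discretionary income = 175 − 5·7 − 6·3 = 122; x_1* = 5 + 0.625·122/7 = 15.8929.
At m' = 218.75: x_1* = 19.7991. Change: 19.7991 − 15.8929 = 3.9062.

Δx_1* = 3.9062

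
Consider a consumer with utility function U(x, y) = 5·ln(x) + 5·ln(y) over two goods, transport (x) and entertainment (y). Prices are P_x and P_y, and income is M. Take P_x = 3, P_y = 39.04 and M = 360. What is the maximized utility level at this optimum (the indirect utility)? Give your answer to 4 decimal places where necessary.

The MRS is y/x. Set MRS = P_x/P_y.
Rearranging, P_y·y = P_x·x. Substituting into the budget gives P_x·x·(1 + 1) = M.
Demand: x*(P_x,P_y,M) = 0.5·M/P_x and y* = 0.5·M/P_y.
At P_x=3, P_y=39.04, M=360: x* = 0.5·360/3 = 60, y* = 4.6107.
Utility at the optimum: U(60, 4.6107) = 28.1136.

V = 28.1136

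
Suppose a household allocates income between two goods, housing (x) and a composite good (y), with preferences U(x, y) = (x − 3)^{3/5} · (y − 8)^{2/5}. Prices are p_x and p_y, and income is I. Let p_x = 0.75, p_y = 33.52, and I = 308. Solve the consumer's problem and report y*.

This is Cobb-Douglas in (x−3, y−8): tangency gives 0.6·p_y·(y−8) = 0.4·p_x·(x−3).
Substituting into the budget: x* = 3 + 0.6·(I − 3·p_x − 8·p_y)/p_x, and y* = 8 + 0.4·(…)/p_y.
Discretionary income = 308 − 3·0.75 − 8·33.52 = 37.59; y* = 8 + 0.4·37.59/33.52 = 8.4486.

y* = 8.4486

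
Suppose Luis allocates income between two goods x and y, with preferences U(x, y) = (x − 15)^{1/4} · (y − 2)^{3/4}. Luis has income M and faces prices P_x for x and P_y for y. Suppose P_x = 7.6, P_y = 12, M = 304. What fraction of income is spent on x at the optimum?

share on x = 0.5115

Let x' = x−15, y' = y−2. MRS = (1/3)·y'/x' = P_x/P_y.
After buying the subsistence bundle (15, 2), a share 0.25 of the remaining income goes to x: x* = 15 + 0.25·(M − 15P_x − 2P_y)/P_x.
Discretionary income = 304 − 15·7.6 − 2·12 = 166; x* = 15 + 0.25·166/7.6 = 20.4605; y* = 2 + 0.75·166/12 = 12.375.
Expenditure on x: 7.6·20.4605 = 155.5; share = 0.5115.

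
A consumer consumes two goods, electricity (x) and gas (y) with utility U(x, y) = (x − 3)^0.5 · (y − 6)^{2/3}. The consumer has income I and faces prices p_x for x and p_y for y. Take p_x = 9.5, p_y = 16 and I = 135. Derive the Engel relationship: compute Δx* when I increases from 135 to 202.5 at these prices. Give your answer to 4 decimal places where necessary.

Δx* = 3.0451

This is Cobb-Douglas in (x−3, y−6): tangency gives 0.5·p_y·(y−6) = 2/3·p_x·(x−3).
Substituting into the budget: x* = 3 + 3/7·(I − 3·p_x − 6·p_y)/p_x, and y* = 6 + 4/7·(…)/p_y.
Discretionary income = 135 − 3·9.5 − 6·16 = 10.5; x* = 3 + 3/7·10.5/9.5 = 3.4737.
At I' = 202.5: x* = 6.5188. Change: 6.5188 − 3.4737 = 3.0451.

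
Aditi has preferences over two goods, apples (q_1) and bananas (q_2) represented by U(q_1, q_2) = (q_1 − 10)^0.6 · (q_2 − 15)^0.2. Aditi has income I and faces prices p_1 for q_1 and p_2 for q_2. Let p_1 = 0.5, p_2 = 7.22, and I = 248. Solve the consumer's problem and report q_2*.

q_2* = 19.6641

MRS = 3·(q_2−15)/(q_1−10). Tangency with p_1/p_2 gives q_2−15 = (1/3)·(p_1/p_2)·(q_1−10).
Substituting into the budget: q_1* = 10 + 0.75·(I − 10·p_1 − 15·p_2)/p_1, and q_2* = 15 + 0.25·(…)/p_2.
Discretionary income = 248 − 10·0.5 − 15·7.22 = 134.7; q_2* = 15 + 0.25·134.7/7.22 = 19.6641.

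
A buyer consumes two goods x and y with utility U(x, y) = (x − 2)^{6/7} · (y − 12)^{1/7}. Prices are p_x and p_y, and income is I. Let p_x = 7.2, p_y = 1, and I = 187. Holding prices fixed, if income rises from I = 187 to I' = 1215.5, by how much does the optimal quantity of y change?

Δy* = 146.9286

MRS = 6·(y−12)/(x−2). Tangency with p_x/p_y gives y−12 = (1/6)·(p_x/p_y)·(x−2).
Substituting into the budget: x* = 2 + 6/7·(I − 2·p_x − 12·p_y)/p_x, and y* = 12 + 1/7·(…)/p_y.
Discretionary income = 187 − 2·7.2 − 12·1 = 160.6; y* = 12 + 1/7·160.6/1 = 34.9429.
At I' = 1215.5: y* = 181.8714. Change: 181.8714 − 34.9429 = 146.9286.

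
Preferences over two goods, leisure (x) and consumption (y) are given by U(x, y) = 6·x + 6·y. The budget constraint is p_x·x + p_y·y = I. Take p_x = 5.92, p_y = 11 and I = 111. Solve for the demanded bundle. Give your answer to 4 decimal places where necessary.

x* = 18.75, y* = 0

Numerically: x* = 18.75, y* = 0.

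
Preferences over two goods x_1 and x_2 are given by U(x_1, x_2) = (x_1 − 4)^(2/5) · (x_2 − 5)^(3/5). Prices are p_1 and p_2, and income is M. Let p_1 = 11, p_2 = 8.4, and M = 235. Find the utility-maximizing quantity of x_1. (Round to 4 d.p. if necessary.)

Discretionary income = 235 − 4·11 − 5·8.4 = 149; x_1* = 4 + 0.4·149/11 = 9.4182.

x_1* = 9.4182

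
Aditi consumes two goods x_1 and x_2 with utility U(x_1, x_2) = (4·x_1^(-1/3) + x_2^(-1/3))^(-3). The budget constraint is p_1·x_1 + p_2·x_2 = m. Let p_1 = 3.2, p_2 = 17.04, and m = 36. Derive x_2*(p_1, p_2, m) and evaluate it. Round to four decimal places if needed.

x_2* = 0.7382

Substitute x_2 = (x_2/x_1)·x_1 into the budget: x_1* = m/(p_1 + p_2·(x_2/x_1)).
Numerically x_2/x_1 = 0.100859, so x_1* = 36/(3.2 + 17.04·0.100859) = 7.3191 and x_2* = 0.100859·7.3191 = 0.7382.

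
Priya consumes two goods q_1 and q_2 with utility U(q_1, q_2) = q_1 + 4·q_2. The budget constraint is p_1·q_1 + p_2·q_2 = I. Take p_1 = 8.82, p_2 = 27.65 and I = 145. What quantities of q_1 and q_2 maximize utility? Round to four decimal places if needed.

q_1* = 0, q_2* = 5.2441

Numerically: q_1* = 0, q_2* = 5.2441.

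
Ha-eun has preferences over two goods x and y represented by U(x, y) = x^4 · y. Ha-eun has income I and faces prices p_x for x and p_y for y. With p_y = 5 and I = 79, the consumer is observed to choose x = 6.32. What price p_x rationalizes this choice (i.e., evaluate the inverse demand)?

p_x = 10

The MRS is 4·y/x. Set MRS = p_x/p_y.
So 4·p_y·y = p_x·x; combined with the budget, a share 0.8 of income goes to x.
Demand: x*(p_x,p_y,I) = 0.8·I/p_x and y* = 0.2·I/p_y.
Set x* = 6.32 in the demand function and solve for p_x: p_x = 10.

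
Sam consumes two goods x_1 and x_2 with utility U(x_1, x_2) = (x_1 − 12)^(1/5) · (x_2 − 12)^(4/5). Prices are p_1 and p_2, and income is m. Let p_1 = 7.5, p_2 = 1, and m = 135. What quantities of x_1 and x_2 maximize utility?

This is Cobb-Douglas in (x_1−12, x_2−12): tangency gives 0.2·p_2·(x_2−12) = 0.8·p_1·(x_1−12).
After buying the subsistence bundle (12, 12), a share 0.2 of the remaining income goes to x_1: x_1* = 12 + 0.2·(m − 12p_1 − 12p_2)/p_1.
Discretionary income = 135 − 12·7.5 − 12·1 = 33; x_1* = 12 + 0.2·33/7.5 = 12.88; x_2* = 12 + 0.8·33/1 = 38.4.

x_1* = 12.88, x_2* = 38.4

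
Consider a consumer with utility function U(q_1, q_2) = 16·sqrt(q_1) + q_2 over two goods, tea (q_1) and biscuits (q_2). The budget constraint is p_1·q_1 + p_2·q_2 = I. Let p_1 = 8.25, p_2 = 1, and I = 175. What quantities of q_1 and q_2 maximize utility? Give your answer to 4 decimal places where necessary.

q_1* = 0.9403, q_2* = 167.2424

Set MRS = p_1/p_2: 8·q_1^(−1/2) = p_1/p_2.
Thus q_1* = (8·p_2/p_1)² — independent of I — with the rest of income spent on q_2.
Plugging in: q_1* = (8·1/8.25)² = 0.9403, q_2* = 167.2424.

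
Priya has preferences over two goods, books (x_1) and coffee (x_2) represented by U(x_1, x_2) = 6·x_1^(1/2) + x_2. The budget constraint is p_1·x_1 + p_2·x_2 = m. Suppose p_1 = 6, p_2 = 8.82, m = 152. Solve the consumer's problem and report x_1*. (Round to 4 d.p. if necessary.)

x_1* = 19.4481

Set MRS = p_1/p_2: 3·x_1^(−1/2) = p_1/p_2.
Thus x_1* = (3·p_2/p_1)² — independent of m — with the rest of income spent on x_2.
Plugging in: x_1* = (3·8.82/6)² = 19.4481.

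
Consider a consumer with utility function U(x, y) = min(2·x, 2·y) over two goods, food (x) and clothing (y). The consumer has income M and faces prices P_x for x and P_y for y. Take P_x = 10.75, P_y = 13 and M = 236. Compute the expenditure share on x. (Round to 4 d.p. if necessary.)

share on x = 0.4526

Leontief preferences: the optimum is at the kink where x/2 = y/2, i.e. y = x.
Budget: P_x·x + P_y·x = M, so (2·P_x + 2·P_y)·x = 2·M.
Demand: x*(P_x,P_y,M) = 2·M/(2·P_x + 2·P_y), y* = 2·M/(2·P_x + 2·P_y).
Here 2·10.75 + 2·13 = 47.5, giving x* = 9.9368 and y* = 9.9368.
Expenditure on x: 10.75·9.9368 = 106.8211; share = 0.4526.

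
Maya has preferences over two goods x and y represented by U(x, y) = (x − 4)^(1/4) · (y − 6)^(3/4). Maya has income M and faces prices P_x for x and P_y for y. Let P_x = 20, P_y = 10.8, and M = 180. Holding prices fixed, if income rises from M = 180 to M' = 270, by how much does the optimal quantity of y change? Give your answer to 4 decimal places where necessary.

After buying the subsistence bundle (4, 6), a share 0.25 of the remaining income goes to x: x* = 4 + 0.25·(M − 4P_x − 6P_y)/P_x.
Discretionary income = 180 − 4·20 − 6·10.8 = 35.2; y* = 6 + 0.75·35.2/10.8 = 8.4444.
At M' = 270: y* = 14.6944. Change: 14.6944 − 8.4444 = 6.25.

Δy* = 6.25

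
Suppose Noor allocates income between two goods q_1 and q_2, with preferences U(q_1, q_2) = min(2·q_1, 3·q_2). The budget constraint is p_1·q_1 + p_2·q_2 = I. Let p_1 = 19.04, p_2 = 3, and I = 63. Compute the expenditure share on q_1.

Leontief preferences: the optimum is at the kink where q_1/3 = q_2/2, i.e. q_2 = (2/3)·q_1.
Budget: p_1·q_1 + p_2·(2/3)·q_1 = I, so (3·p_1 + 2·p_2)·q_1 = 3·I.
Demand: q_1*(p_1,p_2,I) = 3·I/(3·p_1 + 2·p_2), q_2* = 2·I/(3·p_1 + 2·p_2).
Here 3·19.04 + 2·3 = 63.12, giving q_1* = 2.9943 and q_2* = 1.9962.
Expenditure on q_1: 19.04·2.9943 = 57.0114; share = 0.9049.

share on q_1 = 0.9049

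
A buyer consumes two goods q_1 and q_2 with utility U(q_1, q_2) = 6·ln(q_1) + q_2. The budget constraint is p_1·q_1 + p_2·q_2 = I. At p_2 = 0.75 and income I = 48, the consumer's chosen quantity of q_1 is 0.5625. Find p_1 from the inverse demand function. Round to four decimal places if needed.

p_1 = 8

MU_q_1 = 6/q_1, MU_q_2 = 1. Tangency: 6/q_1 = p_1/p_2.
So q_1*(p_1,p_2) = 6·p_2/p_1, independent of income; and q_2* = (I − 6·p_2)/p_2.
Set q_1* = 0.5625 in the demand function and solve for p_1: p_1 = 8.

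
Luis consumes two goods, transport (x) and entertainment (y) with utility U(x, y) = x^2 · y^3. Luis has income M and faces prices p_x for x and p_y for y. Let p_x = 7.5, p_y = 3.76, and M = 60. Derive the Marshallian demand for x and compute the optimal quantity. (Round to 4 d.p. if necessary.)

x* = 3.2

The MRS is (2/3)·y/x. Set MRS = p_x/p_y.
So 2·p_y·y = 3·p_x·x; combined with the budget, a share 0.4 of income goes to x.
Demand: x*(p_x,p_y,M) = 0.4·M/p_x and y* = 0.6·M/p_y.
At p_x=7.5, p_y=3.76, M=60: x* = 0.4·60/7.5 = 3.2.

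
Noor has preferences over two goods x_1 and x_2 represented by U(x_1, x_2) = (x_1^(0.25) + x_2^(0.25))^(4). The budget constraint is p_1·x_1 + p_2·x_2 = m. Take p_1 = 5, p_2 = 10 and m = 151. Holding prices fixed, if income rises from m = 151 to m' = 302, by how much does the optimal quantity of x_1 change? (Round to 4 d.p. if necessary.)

From the CES first-order condition, (x_2/x_1)^(0.75) = p_1/p_2.
Solve for the ratio: x_2/x_1 = [p_1/p_2]^(4/3).
With the ratio pinned down, the budget gives x_1* = m/(p_1 + p_2·(x_2/x_1)) and x_2* = (x_2/x_1)·x_1*.
Numerically x_2/x_1 = 0.39685, so x_1* = 151/(5 + 10·0.39685) = 16.8367.
At m' = 302: x_1* = 33.6734. Change: 33.6734 − 16.8367 = 16.8367.

Δx_1* = 16.8367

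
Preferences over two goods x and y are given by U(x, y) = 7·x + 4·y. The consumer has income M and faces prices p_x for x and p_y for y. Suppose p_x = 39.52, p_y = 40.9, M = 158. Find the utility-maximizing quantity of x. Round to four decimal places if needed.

x* = 3.998

Perfect substitutes: compare marginal utility per dollar. 7/p_x vs 4/p_y → 0.1771 vs 0.0978.
x gives more utility per dollar, so spend all income on x: x* = M/p_x, y* = 0.
Numerically: x* = 3.998, y* = 0.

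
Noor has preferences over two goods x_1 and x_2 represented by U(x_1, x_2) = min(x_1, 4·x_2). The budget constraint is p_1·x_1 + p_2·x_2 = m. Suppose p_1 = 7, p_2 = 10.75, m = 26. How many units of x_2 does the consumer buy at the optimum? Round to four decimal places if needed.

With perfect complements, no substitution: consume in ratio x_1:x_2 = 4:1.
Budget: p_1·x_1 + p_2·(1/4)·x_1 = m, so (4·p_1 + p_2)·x_1 = 4·m.
Demand: x_1*(p_1,p_2,m) = 4·m/(4·p_1 + p_2), x_2* = m/(4·p_1 + p_2).
Here 4·7 + 10.75 = 38.75, giving x_2* = 0.671.

x_2* = 0.671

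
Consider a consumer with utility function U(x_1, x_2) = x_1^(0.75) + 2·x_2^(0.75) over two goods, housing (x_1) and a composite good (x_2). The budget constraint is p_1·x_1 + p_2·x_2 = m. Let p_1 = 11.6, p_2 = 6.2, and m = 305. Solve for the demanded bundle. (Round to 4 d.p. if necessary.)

x_1* = 0.2485, x_2* = 48.7285

MU_x_1 ∝ x_1^(-0.25), MU_x_2 ∝ 2·x_2^(-0.25), so MRS = (1/2)·(x_2/x_1)^(0.25) = p_1/p_2.
Solve for the ratio: x_2/x_1 = [2·p_1/p_2]^(4).
With the ratio pinned down, the budget gives x_1* = m/(p_1 + p_2·(x_2/x_1)) and x_2* = (x_2/x_1)·x_1*.
Numerically x_2/x_1 = 196.058277, so x_1* = 305/(11.6 + 6.2·196.058277) = 0.2485 and x_2* = 196.058277·0.2485 = 48.7285.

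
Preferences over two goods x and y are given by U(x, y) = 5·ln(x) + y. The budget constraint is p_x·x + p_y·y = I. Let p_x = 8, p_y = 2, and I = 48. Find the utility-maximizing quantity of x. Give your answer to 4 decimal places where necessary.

So x*(p_x,p_y) = 5·p_y/p_x, independent of income; and y* = (I − 5·p_y)/p_y.
At the given prices: x* = 5·2/8 = 1.25.

x* = 1.25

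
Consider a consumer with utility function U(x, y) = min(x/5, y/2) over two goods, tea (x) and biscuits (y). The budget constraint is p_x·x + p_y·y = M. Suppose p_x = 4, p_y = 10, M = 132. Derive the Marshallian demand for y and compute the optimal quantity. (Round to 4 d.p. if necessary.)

With perfect complements, no substitution: consume in ratio x:y = 5:2.
Budget: p_x·x + p_y·(2/5)·x = M, so (5·p_x + 2·p_y)·x = 5·M.
Demand: x*(p_x,p_y,M) = 5·M/(5·p_x + 2·p_y), y* = 2·M/(5·p_x + 2·p_y).
Here 5·4 + 2·10 = 40, giving y* = 6.6.

y* = 6.6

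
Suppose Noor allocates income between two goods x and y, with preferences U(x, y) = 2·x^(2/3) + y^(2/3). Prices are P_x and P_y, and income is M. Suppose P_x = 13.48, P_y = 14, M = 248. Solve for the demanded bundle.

x* = 16.487, y* = 1.8397

With the ratio pinned down, the budget gives x* = M/(P_x + P_y·(y/x)) and y* = (y/x)·x*.
Numerically y/x = 0.111582, so x* = 248/(13.48 + 14·0.111582) = 16.487 and y* = 0.111582·16.487 = 1.8397.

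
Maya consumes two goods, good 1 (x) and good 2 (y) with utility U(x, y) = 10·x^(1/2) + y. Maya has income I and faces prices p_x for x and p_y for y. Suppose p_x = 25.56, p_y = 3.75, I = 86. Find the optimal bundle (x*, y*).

x* = 0.5381, y* = 19.2655

Solve: √x = 5·p_y/p_x, so x*(p_x,p_y) = (5·p_y/p_x)², and y* = (I − p_x·x*)/p_y.
Plugging in: x* = (5·3.75/25.56)² = 0.5381, y* = 19.2655.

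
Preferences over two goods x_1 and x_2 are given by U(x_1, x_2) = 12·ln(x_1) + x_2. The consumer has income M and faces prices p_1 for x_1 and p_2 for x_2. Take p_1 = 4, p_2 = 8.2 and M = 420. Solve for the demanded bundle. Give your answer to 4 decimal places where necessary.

Set MRS = p_1/p_2: (12/x_1)/1 = p_1/p_2.
So x_1*(p_1,p_2) = 12·p_2/p_1, independent of income; and x_2* = (M − 12·p_2)/p_2.
At the given prices: x_1* = 12·8.2/4 = 24.6, and x_2* = 39.2195.

x_1* = 24.6, x_2* = 39.2195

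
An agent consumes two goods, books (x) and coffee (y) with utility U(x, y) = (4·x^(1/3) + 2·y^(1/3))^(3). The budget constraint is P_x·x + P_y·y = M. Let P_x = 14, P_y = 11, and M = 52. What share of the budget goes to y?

MU_x ∝ 4·x^(-2/3), MU_y ∝ 2·y^(-2/3), so MRS = 2·(y/x)^(2/3) = P_x/P_y.
Hence y/x = ((1/2)·P_x/P_y)^(1/(2/3)), i.e. raised to the 1.5 power.
With the ratio pinned down, the budget gives x* = M/(P_x + P_y·(y/x)) and y* = (y/x)·x*.
Numerically y/x = 0.507643, so x* = 52/(14 + 11·0.507643) = 2.6552 and y* = 0.507643·2.6552 = 1.3479.
Expenditure on y: 11·1.3479 = 14.8269; share = 0.2851.

share on y = 0.2851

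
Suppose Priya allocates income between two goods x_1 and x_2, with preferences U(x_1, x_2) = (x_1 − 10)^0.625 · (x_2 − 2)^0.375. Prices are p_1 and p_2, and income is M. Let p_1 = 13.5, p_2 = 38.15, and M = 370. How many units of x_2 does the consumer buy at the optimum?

x_2* = 3.56

This is Cobb-Douglas in (x_1−10, x_2−2): tangency gives 0.625·p_2·(x_2−2) = 0.375·p_1·(x_1−10).
Substituting into the budget: x_1* = 10 + 0.625·(M − 10·p_1 − 2·p_2)/p_1, and x_2* = 2 + 0.375·(…)/p_2.
Discretionary income = 370 − 10·13.5 − 2·38.15 = 158.7; x_2* = 2 + 0.375·158.7/38.15 = 3.56.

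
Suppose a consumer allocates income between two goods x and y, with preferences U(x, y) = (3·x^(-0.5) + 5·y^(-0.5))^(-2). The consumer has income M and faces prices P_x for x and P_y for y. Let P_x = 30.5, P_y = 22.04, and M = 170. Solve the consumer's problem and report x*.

x* = 2.4647

From the CES first-order condition, (3/5)·(y/x)^(1.5) = P_x/P_y.
Solve for the ratio: y/x = [(5/3)·P_x/P_y]^(2/3).
With the ratio pinned down, the budget gives x* = M/(P_x + P_y·(y/x)) and y* = (y/x)·x*.
Numerically y/x = 1.745653, so x* = 170/(30.5 + 22.04·1.745653) = 2.4647.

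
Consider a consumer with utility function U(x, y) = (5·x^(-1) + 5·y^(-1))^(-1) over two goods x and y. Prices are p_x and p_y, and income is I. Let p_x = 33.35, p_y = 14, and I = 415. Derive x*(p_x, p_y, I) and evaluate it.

MRS = MU_x/MU_y = (y/x)^(2). Set equal to p_x/p_y.
Solve for the ratio: y/x = [p_x/p_y]^(0.5).
Substitute y = (y/x)·x into the budget: x* = I/(p_x + p_y·(y/x)).
Numerically y/x = 1.543419, so x* = 415/(33.35 + 14·1.543419) = 7.5512.

x* = 7.5512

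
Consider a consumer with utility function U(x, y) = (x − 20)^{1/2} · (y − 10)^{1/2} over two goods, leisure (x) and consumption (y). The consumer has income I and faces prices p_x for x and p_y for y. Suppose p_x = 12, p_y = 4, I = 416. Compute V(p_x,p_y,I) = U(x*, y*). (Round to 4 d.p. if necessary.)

MRS = (y−10)/(x−20). Tangency with p_x/p_y gives y−10 = (p_x/p_y)·(x−20).
After buying the subsistence bundle (20, 10), a share 0.5 of the remaining income goes to x: x* = 20 + 0.5·(I − 20p_x − 10p_y)/p_x.
Discretionary income = 416 − 20·12 − 10·4 = 136; x* = 20 + 0.5·136/12 = 25.6667; y* = 10 + 0.5·136/4 = 27.
Utility at the optimum: U(25.6667, 27) = 9.815.

V = 9.815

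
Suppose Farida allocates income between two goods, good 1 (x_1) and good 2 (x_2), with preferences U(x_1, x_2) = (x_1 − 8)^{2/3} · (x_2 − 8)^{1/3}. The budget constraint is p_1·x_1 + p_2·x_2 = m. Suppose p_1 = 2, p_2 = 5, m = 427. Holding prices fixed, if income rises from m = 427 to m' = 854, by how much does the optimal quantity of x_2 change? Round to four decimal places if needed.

MRS = 2·(x_2−8)/(x_1−8). Tangency with p_1/p_2 gives x_2−8 = (1/2)·(p_1/p_2)·(x_1−8).
After buying the subsistence bundle (8, 8), a share 2/3 of the remaining income goes to x_1: x_1* = 8 + 2/3·(m − 8p_1 − 8p_2)/p_1.
Discretionary income = 427 − 8·2 − 8·5 = 371; x_2* = 8 + 1/3·371/5 = 32.7333.
At m' = 854: x_2* = 61.2. Change: 61.2 − 32.7333 = 28.4667.

Δx_2* = 28.4667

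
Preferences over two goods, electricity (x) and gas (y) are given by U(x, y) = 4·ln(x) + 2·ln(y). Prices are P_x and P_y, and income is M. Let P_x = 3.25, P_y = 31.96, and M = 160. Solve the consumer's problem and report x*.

At P_x=3.25, P_y=31.96, M=160: x* = 2/3·160/3.25 = 32.8205.

x* = 32.8205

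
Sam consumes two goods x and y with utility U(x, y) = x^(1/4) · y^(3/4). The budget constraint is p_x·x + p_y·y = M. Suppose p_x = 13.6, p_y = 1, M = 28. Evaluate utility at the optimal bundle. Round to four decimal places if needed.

At p_x=13.6, p_y=1, M=28: x* = 0.25·28/13.6 = 0.5147, y* = 21.
Utility at the optimum: U(0.5147, 21) = 8.3091.

V = 8.3091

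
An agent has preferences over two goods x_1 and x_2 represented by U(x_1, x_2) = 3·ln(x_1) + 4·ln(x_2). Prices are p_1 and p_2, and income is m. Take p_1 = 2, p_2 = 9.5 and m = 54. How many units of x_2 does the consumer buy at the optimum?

MU_x_1/MU_x_2 = (3·x_2)/(4·x_1); tangency sets this equal to p_1/p_2.
So 3·p_2·x_2 = 4·p_1·x_1; combined with the budget, a share 3/7 of income goes to x_1.
Demand: x_1*(p_1,p_2,m) = 3/7·m/p_1 and x_2* = 4/7·m/p_2.
At p_1=2, p_2=9.5, m=54: x_2* = 4/7·54/9.5 = 3.2481.

x_2* = 3.2481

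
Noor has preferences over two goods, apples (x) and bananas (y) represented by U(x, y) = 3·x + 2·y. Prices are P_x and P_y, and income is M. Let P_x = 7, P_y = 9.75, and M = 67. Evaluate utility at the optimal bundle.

Perfect substitutes: compare marginal utility per dollar. 3/P_x vs 2/P_y → 0.4286 vs 0.2051.
x gives more utility per dollar, so spend all income on x: x* = M/P_x, y* = 0.
Numerically: x* = 9.5714, y* = 0.
Utility at the optimum: U(9.5714, 0) = 28.7143.

V = 28.7143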